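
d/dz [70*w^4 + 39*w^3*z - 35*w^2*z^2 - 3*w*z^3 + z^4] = 39*w^3 - 70*w^2*z - 9*w*z^2 + 4*z^3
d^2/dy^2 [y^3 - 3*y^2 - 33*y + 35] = 6*y - 6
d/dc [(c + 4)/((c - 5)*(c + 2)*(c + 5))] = 2*(-c^3 - 7*c^2 - 8*c + 25)/(c^6 + 4*c^5 - 46*c^4 - 200*c^3 + 425*c^2 + 2500*c + 2500)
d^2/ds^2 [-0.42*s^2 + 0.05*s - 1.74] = -0.840000000000000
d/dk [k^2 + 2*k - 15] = 2*k + 2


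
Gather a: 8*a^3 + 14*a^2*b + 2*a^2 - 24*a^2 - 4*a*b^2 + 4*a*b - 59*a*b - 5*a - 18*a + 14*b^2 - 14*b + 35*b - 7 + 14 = 8*a^3 + a^2*(14*b - 22) + a*(-4*b^2 - 55*b - 23) + 14*b^2 + 21*b + 7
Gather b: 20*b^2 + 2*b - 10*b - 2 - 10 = 20*b^2 - 8*b - 12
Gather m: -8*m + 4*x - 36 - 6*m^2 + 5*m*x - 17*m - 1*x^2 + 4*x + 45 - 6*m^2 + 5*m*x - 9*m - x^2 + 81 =-12*m^2 + m*(10*x - 34) - 2*x^2 + 8*x + 90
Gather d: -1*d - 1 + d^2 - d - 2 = d^2 - 2*d - 3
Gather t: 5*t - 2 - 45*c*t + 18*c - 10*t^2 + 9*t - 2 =18*c - 10*t^2 + t*(14 - 45*c) - 4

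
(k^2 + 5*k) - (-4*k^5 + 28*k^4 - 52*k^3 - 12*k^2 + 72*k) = 4*k^5 - 28*k^4 + 52*k^3 + 13*k^2 - 67*k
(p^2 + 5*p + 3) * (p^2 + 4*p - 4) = p^4 + 9*p^3 + 19*p^2 - 8*p - 12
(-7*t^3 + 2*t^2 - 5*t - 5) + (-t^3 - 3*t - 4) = -8*t^3 + 2*t^2 - 8*t - 9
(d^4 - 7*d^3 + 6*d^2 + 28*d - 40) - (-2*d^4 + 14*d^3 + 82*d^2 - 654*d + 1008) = 3*d^4 - 21*d^3 - 76*d^2 + 682*d - 1048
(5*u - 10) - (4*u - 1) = u - 9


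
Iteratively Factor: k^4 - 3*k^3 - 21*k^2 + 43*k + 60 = (k + 4)*(k^3 - 7*k^2 + 7*k + 15) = (k + 1)*(k + 4)*(k^2 - 8*k + 15) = (k - 3)*(k + 1)*(k + 4)*(k - 5)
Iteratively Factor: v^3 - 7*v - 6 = (v + 2)*(v^2 - 2*v - 3) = (v + 1)*(v + 2)*(v - 3)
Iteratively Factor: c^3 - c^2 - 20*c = (c)*(c^2 - c - 20) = c*(c - 5)*(c + 4)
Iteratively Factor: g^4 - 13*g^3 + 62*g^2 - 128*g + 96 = (g - 4)*(g^3 - 9*g^2 + 26*g - 24) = (g - 4)*(g - 3)*(g^2 - 6*g + 8) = (g - 4)*(g - 3)*(g - 2)*(g - 4)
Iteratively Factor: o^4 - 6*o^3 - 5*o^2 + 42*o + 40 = (o + 1)*(o^3 - 7*o^2 + 2*o + 40) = (o + 1)*(o + 2)*(o^2 - 9*o + 20) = (o - 4)*(o + 1)*(o + 2)*(o - 5)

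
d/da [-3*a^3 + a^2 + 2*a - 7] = -9*a^2 + 2*a + 2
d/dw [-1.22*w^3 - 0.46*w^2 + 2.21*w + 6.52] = -3.66*w^2 - 0.92*w + 2.21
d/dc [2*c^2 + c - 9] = 4*c + 1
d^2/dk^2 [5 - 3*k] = 0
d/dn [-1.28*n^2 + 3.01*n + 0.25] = 3.01 - 2.56*n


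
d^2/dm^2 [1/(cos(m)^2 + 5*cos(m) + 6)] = (-4*sin(m)^4 + 3*sin(m)^2 + 195*cos(m)/4 - 15*cos(3*m)/4 + 39)/((cos(m) + 2)^3*(cos(m) + 3)^3)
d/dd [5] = 0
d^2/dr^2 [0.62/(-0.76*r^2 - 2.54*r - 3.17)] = (0.716224*r^2 + 2.393696*r - 0.62*(1.52*r + 2.54)*(3.04*r + 5.08) + 2.987408)/(0.76*r^2 + 2.54*r + 3.17)^3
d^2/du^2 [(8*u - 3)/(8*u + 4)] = -14/(2*u + 1)^3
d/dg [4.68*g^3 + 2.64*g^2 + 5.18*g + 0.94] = 14.04*g^2 + 5.28*g + 5.18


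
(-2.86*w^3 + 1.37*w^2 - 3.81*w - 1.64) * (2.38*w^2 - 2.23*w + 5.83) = -6.8068*w^5 + 9.6384*w^4 - 28.7967*w^3 + 12.5802*w^2 - 18.5551*w - 9.5612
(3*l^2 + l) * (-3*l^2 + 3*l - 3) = -9*l^4 + 6*l^3 - 6*l^2 - 3*l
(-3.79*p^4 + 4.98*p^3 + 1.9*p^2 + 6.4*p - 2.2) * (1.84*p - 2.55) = -6.9736*p^5 + 18.8277*p^4 - 9.203*p^3 + 6.931*p^2 - 20.368*p + 5.61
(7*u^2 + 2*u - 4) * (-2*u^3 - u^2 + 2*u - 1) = -14*u^5 - 11*u^4 + 20*u^3 + u^2 - 10*u + 4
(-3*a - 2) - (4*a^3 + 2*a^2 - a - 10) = -4*a^3 - 2*a^2 - 2*a + 8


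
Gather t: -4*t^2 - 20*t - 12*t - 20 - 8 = -4*t^2 - 32*t - 28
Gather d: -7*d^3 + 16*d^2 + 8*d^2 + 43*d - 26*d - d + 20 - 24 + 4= -7*d^3 + 24*d^2 + 16*d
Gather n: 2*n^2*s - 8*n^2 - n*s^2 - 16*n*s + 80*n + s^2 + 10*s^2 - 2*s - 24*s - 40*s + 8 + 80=n^2*(2*s - 8) + n*(-s^2 - 16*s + 80) + 11*s^2 - 66*s + 88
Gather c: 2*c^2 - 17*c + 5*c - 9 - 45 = 2*c^2 - 12*c - 54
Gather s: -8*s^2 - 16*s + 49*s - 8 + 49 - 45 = -8*s^2 + 33*s - 4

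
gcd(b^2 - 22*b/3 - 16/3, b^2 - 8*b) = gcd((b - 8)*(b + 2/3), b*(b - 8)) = b - 8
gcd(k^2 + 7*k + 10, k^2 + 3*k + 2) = k + 2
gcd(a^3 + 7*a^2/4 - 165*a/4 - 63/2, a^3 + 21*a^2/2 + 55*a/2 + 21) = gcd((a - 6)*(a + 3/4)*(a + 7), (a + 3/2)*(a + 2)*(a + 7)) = a + 7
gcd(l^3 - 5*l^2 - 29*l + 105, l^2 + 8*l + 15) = l + 5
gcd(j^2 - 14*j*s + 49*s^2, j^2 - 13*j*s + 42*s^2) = -j + 7*s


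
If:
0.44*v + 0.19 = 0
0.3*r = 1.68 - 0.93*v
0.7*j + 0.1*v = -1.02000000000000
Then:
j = -1.40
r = 6.94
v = -0.43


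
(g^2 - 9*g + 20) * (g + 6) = g^3 - 3*g^2 - 34*g + 120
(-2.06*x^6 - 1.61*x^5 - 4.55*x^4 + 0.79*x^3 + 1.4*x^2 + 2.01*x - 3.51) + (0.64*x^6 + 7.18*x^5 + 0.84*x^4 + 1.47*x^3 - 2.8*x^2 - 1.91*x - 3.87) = -1.42*x^6 + 5.57*x^5 - 3.71*x^4 + 2.26*x^3 - 1.4*x^2 + 0.0999999999999999*x - 7.38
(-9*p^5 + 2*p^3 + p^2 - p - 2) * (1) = -9*p^5 + 2*p^3 + p^2 - p - 2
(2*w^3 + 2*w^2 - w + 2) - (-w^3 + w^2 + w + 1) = 3*w^3 + w^2 - 2*w + 1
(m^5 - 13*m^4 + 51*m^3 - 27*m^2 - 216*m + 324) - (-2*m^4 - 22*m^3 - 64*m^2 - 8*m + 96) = m^5 - 11*m^4 + 73*m^3 + 37*m^2 - 208*m + 228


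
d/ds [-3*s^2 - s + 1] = -6*s - 1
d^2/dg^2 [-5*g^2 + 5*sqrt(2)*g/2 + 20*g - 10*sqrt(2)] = -10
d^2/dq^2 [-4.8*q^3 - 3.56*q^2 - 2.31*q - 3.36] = -28.8*q - 7.12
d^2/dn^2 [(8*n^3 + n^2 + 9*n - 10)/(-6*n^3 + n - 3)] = 4*(-18*n^6 - 558*n^5 + 1503*n^4 + 32*n^3 + 432*n^2 - 378*n - 13)/(216*n^9 - 108*n^7 + 324*n^6 + 18*n^5 - 108*n^4 + 161*n^3 + 9*n^2 - 27*n + 27)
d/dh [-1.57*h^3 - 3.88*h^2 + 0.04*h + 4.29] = -4.71*h^2 - 7.76*h + 0.04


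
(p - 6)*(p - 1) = p^2 - 7*p + 6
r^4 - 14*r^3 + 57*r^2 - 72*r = r*(r - 8)*(r - 3)^2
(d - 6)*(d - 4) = d^2 - 10*d + 24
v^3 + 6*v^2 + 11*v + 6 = (v + 1)*(v + 2)*(v + 3)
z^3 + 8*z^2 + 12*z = z*(z + 2)*(z + 6)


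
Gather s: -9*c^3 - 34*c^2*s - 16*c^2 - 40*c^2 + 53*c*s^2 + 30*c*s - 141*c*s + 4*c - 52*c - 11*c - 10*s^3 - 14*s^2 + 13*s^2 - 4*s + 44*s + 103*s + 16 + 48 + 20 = -9*c^3 - 56*c^2 - 59*c - 10*s^3 + s^2*(53*c - 1) + s*(-34*c^2 - 111*c + 143) + 84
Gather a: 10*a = 10*a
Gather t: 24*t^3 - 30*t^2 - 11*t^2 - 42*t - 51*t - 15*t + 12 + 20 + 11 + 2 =24*t^3 - 41*t^2 - 108*t + 45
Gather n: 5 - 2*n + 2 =7 - 2*n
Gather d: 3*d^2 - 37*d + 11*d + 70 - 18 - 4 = 3*d^2 - 26*d + 48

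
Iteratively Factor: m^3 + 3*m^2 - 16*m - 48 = (m - 4)*(m^2 + 7*m + 12) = (m - 4)*(m + 4)*(m + 3)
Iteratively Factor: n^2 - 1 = (n - 1)*(n + 1)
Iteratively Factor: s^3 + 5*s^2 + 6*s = (s + 2)*(s^2 + 3*s) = s*(s + 2)*(s + 3)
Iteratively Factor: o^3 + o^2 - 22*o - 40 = (o + 4)*(o^2 - 3*o - 10) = (o - 5)*(o + 4)*(o + 2)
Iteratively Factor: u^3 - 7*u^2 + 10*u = (u - 5)*(u^2 - 2*u) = u*(u - 5)*(u - 2)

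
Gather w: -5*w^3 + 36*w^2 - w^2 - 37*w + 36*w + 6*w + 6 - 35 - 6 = -5*w^3 + 35*w^2 + 5*w - 35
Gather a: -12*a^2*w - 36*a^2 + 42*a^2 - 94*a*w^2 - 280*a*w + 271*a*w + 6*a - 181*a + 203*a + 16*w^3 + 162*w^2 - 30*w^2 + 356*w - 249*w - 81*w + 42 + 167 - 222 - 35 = a^2*(6 - 12*w) + a*(-94*w^2 - 9*w + 28) + 16*w^3 + 132*w^2 + 26*w - 48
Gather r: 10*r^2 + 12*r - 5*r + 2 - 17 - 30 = 10*r^2 + 7*r - 45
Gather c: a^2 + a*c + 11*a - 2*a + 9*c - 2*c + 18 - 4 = a^2 + 9*a + c*(a + 7) + 14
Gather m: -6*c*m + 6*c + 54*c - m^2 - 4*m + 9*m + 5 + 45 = 60*c - m^2 + m*(5 - 6*c) + 50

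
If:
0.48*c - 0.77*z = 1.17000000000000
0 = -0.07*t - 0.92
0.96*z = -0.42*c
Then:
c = 1.43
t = -13.14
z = -0.63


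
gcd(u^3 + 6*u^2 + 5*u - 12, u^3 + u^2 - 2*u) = u - 1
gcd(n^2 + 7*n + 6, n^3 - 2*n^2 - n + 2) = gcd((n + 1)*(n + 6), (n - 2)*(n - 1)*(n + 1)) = n + 1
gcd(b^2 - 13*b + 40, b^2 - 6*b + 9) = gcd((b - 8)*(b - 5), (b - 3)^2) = 1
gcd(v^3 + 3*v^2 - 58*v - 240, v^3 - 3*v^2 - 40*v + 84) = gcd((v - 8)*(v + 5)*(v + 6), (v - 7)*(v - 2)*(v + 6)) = v + 6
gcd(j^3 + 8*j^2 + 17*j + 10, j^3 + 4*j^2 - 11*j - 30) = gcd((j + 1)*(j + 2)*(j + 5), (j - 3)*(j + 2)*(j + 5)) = j^2 + 7*j + 10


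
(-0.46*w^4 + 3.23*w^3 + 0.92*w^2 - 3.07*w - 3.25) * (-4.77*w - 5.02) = 2.1942*w^5 - 13.0979*w^4 - 20.603*w^3 + 10.0255*w^2 + 30.9139*w + 16.315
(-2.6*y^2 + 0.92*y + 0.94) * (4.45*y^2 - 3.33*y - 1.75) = -11.57*y^4 + 12.752*y^3 + 5.6694*y^2 - 4.7402*y - 1.645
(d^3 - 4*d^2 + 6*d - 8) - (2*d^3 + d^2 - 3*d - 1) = -d^3 - 5*d^2 + 9*d - 7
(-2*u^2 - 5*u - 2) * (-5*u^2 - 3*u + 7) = 10*u^4 + 31*u^3 + 11*u^2 - 29*u - 14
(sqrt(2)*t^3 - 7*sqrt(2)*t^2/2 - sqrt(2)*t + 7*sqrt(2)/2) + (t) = sqrt(2)*t^3 - 7*sqrt(2)*t^2/2 - sqrt(2)*t + t + 7*sqrt(2)/2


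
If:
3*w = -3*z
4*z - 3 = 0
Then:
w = -3/4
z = 3/4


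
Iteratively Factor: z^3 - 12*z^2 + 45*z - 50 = (z - 5)*(z^2 - 7*z + 10) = (z - 5)^2*(z - 2)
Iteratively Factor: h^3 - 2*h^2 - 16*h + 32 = (h - 2)*(h^2 - 16) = (h - 2)*(h + 4)*(h - 4)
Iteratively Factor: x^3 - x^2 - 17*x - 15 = (x + 1)*(x^2 - 2*x - 15) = (x - 5)*(x + 1)*(x + 3)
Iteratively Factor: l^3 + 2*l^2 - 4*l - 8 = (l + 2)*(l^2 - 4) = (l - 2)*(l + 2)*(l + 2)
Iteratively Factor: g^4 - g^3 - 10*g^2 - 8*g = (g + 1)*(g^3 - 2*g^2 - 8*g) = g*(g + 1)*(g^2 - 2*g - 8) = g*(g + 1)*(g + 2)*(g - 4)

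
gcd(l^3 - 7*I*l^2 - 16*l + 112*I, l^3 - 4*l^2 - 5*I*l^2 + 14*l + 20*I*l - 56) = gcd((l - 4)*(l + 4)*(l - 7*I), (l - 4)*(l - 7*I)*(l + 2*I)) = l^2 + l*(-4 - 7*I) + 28*I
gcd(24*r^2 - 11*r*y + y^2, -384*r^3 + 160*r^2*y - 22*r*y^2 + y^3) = -8*r + y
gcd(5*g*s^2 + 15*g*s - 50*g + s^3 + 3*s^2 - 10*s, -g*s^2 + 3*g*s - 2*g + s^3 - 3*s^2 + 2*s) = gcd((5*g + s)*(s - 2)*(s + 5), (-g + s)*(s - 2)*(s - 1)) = s - 2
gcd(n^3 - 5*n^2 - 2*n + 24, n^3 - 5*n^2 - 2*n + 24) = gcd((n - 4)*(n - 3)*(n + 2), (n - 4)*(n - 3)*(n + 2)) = n^3 - 5*n^2 - 2*n + 24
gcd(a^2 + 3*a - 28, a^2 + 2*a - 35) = a + 7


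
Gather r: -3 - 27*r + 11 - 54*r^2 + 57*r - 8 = -54*r^2 + 30*r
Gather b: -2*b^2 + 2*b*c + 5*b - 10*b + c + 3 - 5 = -2*b^2 + b*(2*c - 5) + c - 2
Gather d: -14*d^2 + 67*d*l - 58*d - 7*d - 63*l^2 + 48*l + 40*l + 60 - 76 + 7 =-14*d^2 + d*(67*l - 65) - 63*l^2 + 88*l - 9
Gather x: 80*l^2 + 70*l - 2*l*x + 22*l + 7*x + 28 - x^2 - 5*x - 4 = 80*l^2 + 92*l - x^2 + x*(2 - 2*l) + 24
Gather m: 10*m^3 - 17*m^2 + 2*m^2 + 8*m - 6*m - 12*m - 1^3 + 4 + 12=10*m^3 - 15*m^2 - 10*m + 15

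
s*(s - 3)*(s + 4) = s^3 + s^2 - 12*s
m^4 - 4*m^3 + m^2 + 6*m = m*(m - 3)*(m - 2)*(m + 1)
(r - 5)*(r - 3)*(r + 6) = r^3 - 2*r^2 - 33*r + 90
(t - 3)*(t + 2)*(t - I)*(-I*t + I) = -I*t^4 - t^3 + 2*I*t^3 + 2*t^2 + 5*I*t^2 + 5*t - 6*I*t - 6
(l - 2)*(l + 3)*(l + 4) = l^3 + 5*l^2 - 2*l - 24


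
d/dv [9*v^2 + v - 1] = 18*v + 1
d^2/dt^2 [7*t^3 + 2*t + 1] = 42*t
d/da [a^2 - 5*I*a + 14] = 2*a - 5*I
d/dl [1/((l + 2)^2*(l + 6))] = -(3*l + 14)/((l + 2)^3*(l + 6)^2)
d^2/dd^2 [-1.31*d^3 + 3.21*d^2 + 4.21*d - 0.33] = 6.42 - 7.86*d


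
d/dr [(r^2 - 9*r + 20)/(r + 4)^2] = (17*r - 76)/(r^3 + 12*r^2 + 48*r + 64)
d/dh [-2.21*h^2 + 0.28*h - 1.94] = 0.28 - 4.42*h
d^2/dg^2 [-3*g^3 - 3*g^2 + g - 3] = -18*g - 6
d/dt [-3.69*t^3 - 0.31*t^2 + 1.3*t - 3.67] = -11.07*t^2 - 0.62*t + 1.3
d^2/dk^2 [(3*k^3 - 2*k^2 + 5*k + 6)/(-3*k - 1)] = 2*(-27*k^3 - 27*k^2 - 9*k - 37)/(27*k^3 + 27*k^2 + 9*k + 1)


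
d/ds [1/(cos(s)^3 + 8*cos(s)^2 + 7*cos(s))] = (3*sin(s) + 7*sin(s)/cos(s)^2 + 16*tan(s))/((cos(s) + 1)^2*(cos(s) + 7)^2)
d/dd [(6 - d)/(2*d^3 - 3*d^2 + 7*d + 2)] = (-2*d^3 + 3*d^2 - 7*d + (d - 6)*(6*d^2 - 6*d + 7) - 2)/(2*d^3 - 3*d^2 + 7*d + 2)^2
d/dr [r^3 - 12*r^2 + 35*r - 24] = 3*r^2 - 24*r + 35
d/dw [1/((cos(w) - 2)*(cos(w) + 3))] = (sin(w) + sin(2*w))/((cos(w) - 2)^2*(cos(w) + 3)^2)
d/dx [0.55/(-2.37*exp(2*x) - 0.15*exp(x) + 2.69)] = (2.607*exp(x) + 0.0825)*exp(x)/(2.37*exp(2*x) + 0.15*exp(x) - 2.69)^2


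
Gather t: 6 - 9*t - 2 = 4 - 9*t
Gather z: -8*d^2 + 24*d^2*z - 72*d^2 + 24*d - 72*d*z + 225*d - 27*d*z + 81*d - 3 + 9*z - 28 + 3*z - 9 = -80*d^2 + 330*d + z*(24*d^2 - 99*d + 12) - 40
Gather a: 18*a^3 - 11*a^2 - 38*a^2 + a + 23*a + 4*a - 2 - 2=18*a^3 - 49*a^2 + 28*a - 4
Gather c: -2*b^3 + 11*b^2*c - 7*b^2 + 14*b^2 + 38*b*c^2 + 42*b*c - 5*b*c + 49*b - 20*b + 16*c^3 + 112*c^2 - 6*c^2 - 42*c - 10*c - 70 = -2*b^3 + 7*b^2 + 29*b + 16*c^3 + c^2*(38*b + 106) + c*(11*b^2 + 37*b - 52) - 70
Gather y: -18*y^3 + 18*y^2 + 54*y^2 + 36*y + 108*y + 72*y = -18*y^3 + 72*y^2 + 216*y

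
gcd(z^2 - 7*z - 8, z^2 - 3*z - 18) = 1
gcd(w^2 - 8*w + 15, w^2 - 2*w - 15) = w - 5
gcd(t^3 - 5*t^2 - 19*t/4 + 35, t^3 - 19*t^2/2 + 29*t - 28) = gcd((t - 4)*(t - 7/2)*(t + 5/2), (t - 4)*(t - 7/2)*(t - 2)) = t^2 - 15*t/2 + 14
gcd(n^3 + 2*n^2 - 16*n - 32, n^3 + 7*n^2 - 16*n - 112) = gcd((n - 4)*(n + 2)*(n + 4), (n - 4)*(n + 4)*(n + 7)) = n^2 - 16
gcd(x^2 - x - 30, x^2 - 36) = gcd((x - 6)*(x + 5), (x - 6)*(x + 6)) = x - 6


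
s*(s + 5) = s^2 + 5*s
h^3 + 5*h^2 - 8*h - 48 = (h - 3)*(h + 4)^2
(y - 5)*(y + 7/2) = y^2 - 3*y/2 - 35/2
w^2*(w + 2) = w^3 + 2*w^2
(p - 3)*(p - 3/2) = p^2 - 9*p/2 + 9/2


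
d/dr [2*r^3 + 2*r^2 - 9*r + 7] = 6*r^2 + 4*r - 9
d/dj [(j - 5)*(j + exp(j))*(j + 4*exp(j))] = (j - 5)*(j + exp(j))*(4*exp(j) + 1) + (j - 5)*(j + 4*exp(j))*(exp(j) + 1) + (j + exp(j))*(j + 4*exp(j))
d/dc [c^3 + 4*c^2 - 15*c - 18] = 3*c^2 + 8*c - 15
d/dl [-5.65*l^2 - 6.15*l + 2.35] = -11.3*l - 6.15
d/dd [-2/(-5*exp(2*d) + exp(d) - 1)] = (2 - 20*exp(d))*exp(d)/(5*exp(2*d) - exp(d) + 1)^2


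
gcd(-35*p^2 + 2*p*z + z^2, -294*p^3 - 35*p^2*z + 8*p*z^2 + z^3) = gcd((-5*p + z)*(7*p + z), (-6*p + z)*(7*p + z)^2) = 7*p + z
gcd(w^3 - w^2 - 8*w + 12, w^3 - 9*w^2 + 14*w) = w - 2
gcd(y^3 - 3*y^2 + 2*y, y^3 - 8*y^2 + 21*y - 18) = y - 2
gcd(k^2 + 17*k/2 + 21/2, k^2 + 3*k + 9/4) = k + 3/2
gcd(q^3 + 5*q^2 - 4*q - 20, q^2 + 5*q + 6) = q + 2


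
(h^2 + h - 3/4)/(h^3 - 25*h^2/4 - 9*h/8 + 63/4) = 2*(2*h - 1)/(4*h^2 - 31*h + 42)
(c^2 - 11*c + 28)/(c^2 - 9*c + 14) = (c - 4)/(c - 2)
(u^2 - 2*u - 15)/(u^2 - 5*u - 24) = (u - 5)/(u - 8)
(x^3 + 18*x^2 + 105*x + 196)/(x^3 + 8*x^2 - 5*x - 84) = (x + 7)/(x - 3)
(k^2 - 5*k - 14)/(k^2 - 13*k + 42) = (k + 2)/(k - 6)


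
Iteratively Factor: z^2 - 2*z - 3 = (z + 1)*(z - 3)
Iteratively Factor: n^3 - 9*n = (n - 3)*(n^2 + 3*n) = n*(n - 3)*(n + 3)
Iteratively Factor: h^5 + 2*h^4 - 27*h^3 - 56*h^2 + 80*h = (h + 4)*(h^4 - 2*h^3 - 19*h^2 + 20*h) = (h - 1)*(h + 4)*(h^3 - h^2 - 20*h) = (h - 5)*(h - 1)*(h + 4)*(h^2 + 4*h) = h*(h - 5)*(h - 1)*(h + 4)*(h + 4)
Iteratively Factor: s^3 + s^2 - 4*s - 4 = (s + 2)*(s^2 - s - 2) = (s - 2)*(s + 2)*(s + 1)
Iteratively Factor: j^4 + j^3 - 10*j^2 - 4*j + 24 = (j - 2)*(j^3 + 3*j^2 - 4*j - 12) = (j - 2)*(j + 2)*(j^2 + j - 6) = (j - 2)*(j + 2)*(j + 3)*(j - 2)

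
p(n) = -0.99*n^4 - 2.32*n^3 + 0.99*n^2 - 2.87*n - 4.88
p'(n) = -3.96*n^3 - 6.96*n^2 + 1.98*n - 2.87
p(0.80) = -8.14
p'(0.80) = -7.77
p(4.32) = -530.65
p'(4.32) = -443.47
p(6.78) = -2793.86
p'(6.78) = -1543.58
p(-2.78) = 1.46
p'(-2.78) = 22.92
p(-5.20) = -360.83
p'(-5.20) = 355.44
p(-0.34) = -3.71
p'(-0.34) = -4.19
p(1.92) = -36.62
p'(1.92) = -52.75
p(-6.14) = -819.96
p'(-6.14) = 639.23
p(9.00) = -8137.19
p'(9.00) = -3435.65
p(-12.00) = -16347.56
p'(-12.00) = 5814.01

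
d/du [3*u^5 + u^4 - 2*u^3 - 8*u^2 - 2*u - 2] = 15*u^4 + 4*u^3 - 6*u^2 - 16*u - 2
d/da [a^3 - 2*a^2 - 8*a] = 3*a^2 - 4*a - 8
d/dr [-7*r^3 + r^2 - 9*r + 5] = -21*r^2 + 2*r - 9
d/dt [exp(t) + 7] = exp(t)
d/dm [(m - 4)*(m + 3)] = 2*m - 1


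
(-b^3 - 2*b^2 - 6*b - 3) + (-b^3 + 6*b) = -2*b^3 - 2*b^2 - 3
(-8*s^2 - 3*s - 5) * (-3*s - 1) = 24*s^3 + 17*s^2 + 18*s + 5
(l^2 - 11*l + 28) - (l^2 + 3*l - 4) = 32 - 14*l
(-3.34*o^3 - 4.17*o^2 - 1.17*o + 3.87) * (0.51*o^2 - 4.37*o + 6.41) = -1.7034*o^5 + 12.4691*o^4 - 3.7832*o^3 - 19.6431*o^2 - 24.4116*o + 24.8067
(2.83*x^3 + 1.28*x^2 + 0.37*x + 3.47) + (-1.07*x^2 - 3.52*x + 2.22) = 2.83*x^3 + 0.21*x^2 - 3.15*x + 5.69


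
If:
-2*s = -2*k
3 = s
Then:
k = 3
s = 3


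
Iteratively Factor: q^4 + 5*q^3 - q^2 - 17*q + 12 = (q - 1)*(q^3 + 6*q^2 + 5*q - 12) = (q - 1)*(q + 3)*(q^2 + 3*q - 4) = (q - 1)*(q + 3)*(q + 4)*(q - 1)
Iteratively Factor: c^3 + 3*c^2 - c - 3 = (c - 1)*(c^2 + 4*c + 3) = (c - 1)*(c + 1)*(c + 3)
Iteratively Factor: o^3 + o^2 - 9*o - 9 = (o - 3)*(o^2 + 4*o + 3) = (o - 3)*(o + 3)*(o + 1)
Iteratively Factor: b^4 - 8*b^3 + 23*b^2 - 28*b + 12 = (b - 1)*(b^3 - 7*b^2 + 16*b - 12) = (b - 2)*(b - 1)*(b^2 - 5*b + 6) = (b - 2)^2*(b - 1)*(b - 3)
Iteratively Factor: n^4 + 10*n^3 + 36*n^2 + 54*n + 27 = (n + 3)*(n^3 + 7*n^2 + 15*n + 9) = (n + 1)*(n + 3)*(n^2 + 6*n + 9) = (n + 1)*(n + 3)^2*(n + 3)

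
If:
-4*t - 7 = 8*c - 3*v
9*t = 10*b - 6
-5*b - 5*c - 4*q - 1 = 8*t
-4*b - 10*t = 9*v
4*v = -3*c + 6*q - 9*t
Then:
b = 15951/15128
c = -22897/15128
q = -20751/30256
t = 3819/7564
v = -1947/1891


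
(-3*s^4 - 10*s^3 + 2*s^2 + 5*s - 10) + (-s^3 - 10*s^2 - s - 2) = -3*s^4 - 11*s^3 - 8*s^2 + 4*s - 12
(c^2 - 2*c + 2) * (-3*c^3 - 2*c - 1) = -3*c^5 + 6*c^4 - 8*c^3 + 3*c^2 - 2*c - 2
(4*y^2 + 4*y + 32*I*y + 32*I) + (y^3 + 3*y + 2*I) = y^3 + 4*y^2 + 7*y + 32*I*y + 34*I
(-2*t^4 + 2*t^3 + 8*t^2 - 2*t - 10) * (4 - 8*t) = 16*t^5 - 24*t^4 - 56*t^3 + 48*t^2 + 72*t - 40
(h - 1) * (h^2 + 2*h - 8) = h^3 + h^2 - 10*h + 8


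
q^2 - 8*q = q*(q - 8)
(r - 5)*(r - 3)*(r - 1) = r^3 - 9*r^2 + 23*r - 15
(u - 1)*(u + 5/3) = u^2 + 2*u/3 - 5/3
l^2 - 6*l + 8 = (l - 4)*(l - 2)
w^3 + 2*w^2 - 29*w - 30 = (w - 5)*(w + 1)*(w + 6)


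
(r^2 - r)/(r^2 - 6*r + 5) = r/(r - 5)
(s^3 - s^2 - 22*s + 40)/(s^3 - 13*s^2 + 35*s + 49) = (s^3 - s^2 - 22*s + 40)/(s^3 - 13*s^2 + 35*s + 49)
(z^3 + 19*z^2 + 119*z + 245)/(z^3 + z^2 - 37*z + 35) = (z^2 + 12*z + 35)/(z^2 - 6*z + 5)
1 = 1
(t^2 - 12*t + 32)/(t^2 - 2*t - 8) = (t - 8)/(t + 2)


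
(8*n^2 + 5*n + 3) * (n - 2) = 8*n^3 - 11*n^2 - 7*n - 6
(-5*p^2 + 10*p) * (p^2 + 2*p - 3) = -5*p^4 + 35*p^2 - 30*p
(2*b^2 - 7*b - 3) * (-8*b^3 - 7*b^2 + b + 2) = -16*b^5 + 42*b^4 + 75*b^3 + 18*b^2 - 17*b - 6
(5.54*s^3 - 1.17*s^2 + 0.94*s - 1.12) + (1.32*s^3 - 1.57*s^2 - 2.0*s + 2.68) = 6.86*s^3 - 2.74*s^2 - 1.06*s + 1.56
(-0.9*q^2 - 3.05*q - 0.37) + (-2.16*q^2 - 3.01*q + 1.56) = -3.06*q^2 - 6.06*q + 1.19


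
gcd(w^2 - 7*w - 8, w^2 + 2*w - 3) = 1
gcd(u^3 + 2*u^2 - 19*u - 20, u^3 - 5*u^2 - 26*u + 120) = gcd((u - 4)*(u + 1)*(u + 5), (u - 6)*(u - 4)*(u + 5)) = u^2 + u - 20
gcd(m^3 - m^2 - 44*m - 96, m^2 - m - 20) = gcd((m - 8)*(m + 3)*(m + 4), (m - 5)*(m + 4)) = m + 4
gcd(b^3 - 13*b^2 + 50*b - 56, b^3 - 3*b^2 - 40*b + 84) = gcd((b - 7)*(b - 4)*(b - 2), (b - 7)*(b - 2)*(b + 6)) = b^2 - 9*b + 14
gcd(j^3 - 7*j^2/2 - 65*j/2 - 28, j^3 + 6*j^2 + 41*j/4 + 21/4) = j^2 + 9*j/2 + 7/2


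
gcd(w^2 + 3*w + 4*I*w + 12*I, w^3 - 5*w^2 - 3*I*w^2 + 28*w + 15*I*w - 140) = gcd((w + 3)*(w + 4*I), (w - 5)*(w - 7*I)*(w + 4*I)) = w + 4*I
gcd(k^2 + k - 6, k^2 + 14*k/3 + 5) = k + 3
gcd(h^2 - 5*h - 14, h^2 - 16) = 1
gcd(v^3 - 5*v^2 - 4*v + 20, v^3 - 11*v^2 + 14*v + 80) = v^2 - 3*v - 10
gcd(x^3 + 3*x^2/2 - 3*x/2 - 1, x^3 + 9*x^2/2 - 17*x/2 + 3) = x - 1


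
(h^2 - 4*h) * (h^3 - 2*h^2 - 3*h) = h^5 - 6*h^4 + 5*h^3 + 12*h^2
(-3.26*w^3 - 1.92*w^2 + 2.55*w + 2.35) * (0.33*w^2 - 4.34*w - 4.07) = -1.0758*w^5 + 13.5148*w^4 + 22.4425*w^3 - 2.4771*w^2 - 20.5775*w - 9.5645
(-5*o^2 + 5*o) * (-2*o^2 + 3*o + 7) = 10*o^4 - 25*o^3 - 20*o^2 + 35*o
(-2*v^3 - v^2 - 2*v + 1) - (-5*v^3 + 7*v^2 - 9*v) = 3*v^3 - 8*v^2 + 7*v + 1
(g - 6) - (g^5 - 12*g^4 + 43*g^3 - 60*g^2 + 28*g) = -g^5 + 12*g^4 - 43*g^3 + 60*g^2 - 27*g - 6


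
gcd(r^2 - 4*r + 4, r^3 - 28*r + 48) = r - 2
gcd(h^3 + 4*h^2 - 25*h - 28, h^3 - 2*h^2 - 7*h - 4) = h^2 - 3*h - 4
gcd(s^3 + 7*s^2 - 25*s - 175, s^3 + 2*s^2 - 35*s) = s^2 + 2*s - 35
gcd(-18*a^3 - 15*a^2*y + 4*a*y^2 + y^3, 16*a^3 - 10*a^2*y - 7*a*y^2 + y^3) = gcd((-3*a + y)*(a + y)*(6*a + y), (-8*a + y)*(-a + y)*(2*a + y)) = 1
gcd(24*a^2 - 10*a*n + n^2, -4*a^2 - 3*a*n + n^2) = 4*a - n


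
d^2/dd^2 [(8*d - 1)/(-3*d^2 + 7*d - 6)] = 2*(-(6*d - 7)^2*(8*d - 1) + (72*d - 59)*(3*d^2 - 7*d + 6))/(3*d^2 - 7*d + 6)^3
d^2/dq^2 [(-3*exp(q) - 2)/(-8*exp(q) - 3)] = (56*exp(q) - 21)*exp(q)/(512*exp(3*q) + 576*exp(2*q) + 216*exp(q) + 27)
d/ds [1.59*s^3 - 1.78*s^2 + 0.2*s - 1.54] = 4.77*s^2 - 3.56*s + 0.2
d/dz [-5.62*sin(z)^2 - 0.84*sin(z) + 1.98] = -(11.24*sin(z) + 0.84)*cos(z)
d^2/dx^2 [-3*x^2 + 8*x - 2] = -6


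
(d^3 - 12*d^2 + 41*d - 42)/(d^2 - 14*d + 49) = (d^2 - 5*d + 6)/(d - 7)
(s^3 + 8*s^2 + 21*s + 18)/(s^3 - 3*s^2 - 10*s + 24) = (s^2 + 5*s + 6)/(s^2 - 6*s + 8)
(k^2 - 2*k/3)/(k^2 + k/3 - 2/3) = k/(k + 1)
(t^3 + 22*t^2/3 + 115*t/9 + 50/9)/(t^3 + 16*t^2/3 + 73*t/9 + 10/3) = (t + 5)/(t + 3)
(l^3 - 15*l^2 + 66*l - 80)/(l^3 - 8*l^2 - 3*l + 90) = (l^2 - 10*l + 16)/(l^2 - 3*l - 18)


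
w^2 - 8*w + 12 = (w - 6)*(w - 2)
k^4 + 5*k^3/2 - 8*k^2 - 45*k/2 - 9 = (k - 3)*(k + 1/2)*(k + 2)*(k + 3)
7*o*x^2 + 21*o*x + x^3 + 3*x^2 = x*(7*o + x)*(x + 3)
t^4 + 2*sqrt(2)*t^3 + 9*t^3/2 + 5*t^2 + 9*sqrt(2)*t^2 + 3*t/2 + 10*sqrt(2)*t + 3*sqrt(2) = (t + 1/2)*(t + 1)*(t + 3)*(t + 2*sqrt(2))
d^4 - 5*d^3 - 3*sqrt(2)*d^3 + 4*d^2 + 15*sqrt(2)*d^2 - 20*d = d*(d - 5)*(d - 2*sqrt(2))*(d - sqrt(2))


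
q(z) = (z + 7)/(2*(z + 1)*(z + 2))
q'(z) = 1/(2*(z + 1)*(z + 2)) - (z + 7)/(2*(z + 1)*(z + 2)^2) - (z + 7)/(2*(z + 1)^2*(z + 2)) = (-z^2 - 14*z - 19)/(2*(z^4 + 6*z^3 + 13*z^2 + 12*z + 4))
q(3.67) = 0.20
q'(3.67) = -0.06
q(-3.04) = 0.93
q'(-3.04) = 1.59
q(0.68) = 0.85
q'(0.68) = -0.71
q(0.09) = 1.56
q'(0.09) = -1.95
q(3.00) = 0.25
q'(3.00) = -0.09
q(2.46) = 0.31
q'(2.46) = -0.12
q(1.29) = 0.55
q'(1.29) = -0.34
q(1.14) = 0.61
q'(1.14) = -0.40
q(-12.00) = -0.02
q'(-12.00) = 0.00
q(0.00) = 1.75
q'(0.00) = -2.38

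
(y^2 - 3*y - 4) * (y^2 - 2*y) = y^4 - 5*y^3 + 2*y^2 + 8*y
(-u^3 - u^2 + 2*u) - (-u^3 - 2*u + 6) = -u^2 + 4*u - 6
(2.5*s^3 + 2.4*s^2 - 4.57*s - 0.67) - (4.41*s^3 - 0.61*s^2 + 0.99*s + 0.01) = -1.91*s^3 + 3.01*s^2 - 5.56*s - 0.68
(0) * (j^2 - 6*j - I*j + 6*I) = 0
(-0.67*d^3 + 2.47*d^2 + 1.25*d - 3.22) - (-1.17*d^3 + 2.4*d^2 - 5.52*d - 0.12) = 0.5*d^3 + 0.0700000000000003*d^2 + 6.77*d - 3.1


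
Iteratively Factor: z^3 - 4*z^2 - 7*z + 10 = (z - 5)*(z^2 + z - 2) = (z - 5)*(z - 1)*(z + 2)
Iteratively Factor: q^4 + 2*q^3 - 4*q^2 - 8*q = (q + 2)*(q^3 - 4*q) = q*(q + 2)*(q^2 - 4) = q*(q + 2)^2*(q - 2)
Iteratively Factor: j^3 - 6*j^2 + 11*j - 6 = (j - 2)*(j^2 - 4*j + 3) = (j - 3)*(j - 2)*(j - 1)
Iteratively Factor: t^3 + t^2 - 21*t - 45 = (t - 5)*(t^2 + 6*t + 9) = (t - 5)*(t + 3)*(t + 3)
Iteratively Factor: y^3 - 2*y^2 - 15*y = (y + 3)*(y^2 - 5*y) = (y - 5)*(y + 3)*(y)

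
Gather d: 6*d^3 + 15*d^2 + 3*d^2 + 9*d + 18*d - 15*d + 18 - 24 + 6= 6*d^3 + 18*d^2 + 12*d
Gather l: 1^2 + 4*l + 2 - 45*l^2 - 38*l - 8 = -45*l^2 - 34*l - 5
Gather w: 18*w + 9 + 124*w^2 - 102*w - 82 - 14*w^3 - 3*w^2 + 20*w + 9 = -14*w^3 + 121*w^2 - 64*w - 64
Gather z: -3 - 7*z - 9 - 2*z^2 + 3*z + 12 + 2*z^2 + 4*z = 0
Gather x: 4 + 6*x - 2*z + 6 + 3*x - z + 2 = 9*x - 3*z + 12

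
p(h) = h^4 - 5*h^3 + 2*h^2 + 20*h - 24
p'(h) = 4*h^3 - 15*h^2 + 4*h + 20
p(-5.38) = 1542.67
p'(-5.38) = -1058.57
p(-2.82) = 110.87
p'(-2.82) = -200.27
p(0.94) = -6.80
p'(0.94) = 13.83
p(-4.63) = 882.08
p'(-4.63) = -717.08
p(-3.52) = 301.97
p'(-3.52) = -354.39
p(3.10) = 0.62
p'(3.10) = 7.41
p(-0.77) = -35.58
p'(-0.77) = 6.20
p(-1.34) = -31.95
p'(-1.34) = -21.92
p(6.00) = 384.00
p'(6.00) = 368.00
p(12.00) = 12600.00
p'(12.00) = 4820.00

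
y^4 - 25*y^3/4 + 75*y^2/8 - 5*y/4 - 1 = (y - 4)*(y - 2)*(y - 1/2)*(y + 1/4)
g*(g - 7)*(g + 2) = g^3 - 5*g^2 - 14*g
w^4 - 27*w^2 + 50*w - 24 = (w - 4)*(w - 1)^2*(w + 6)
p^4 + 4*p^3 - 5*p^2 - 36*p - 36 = (p - 3)*(p + 2)^2*(p + 3)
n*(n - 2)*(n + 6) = n^3 + 4*n^2 - 12*n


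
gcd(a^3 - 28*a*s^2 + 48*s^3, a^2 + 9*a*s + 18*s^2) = a + 6*s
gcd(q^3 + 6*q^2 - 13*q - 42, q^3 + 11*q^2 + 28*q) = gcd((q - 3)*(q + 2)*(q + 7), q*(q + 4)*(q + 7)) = q + 7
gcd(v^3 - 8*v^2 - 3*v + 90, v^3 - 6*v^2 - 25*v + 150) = v^2 - 11*v + 30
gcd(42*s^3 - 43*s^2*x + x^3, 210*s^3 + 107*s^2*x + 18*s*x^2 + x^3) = 7*s + x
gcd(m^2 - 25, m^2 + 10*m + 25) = m + 5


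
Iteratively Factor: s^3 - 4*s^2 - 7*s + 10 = (s - 1)*(s^2 - 3*s - 10) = (s - 5)*(s - 1)*(s + 2)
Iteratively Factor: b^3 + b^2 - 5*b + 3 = (b + 3)*(b^2 - 2*b + 1) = (b - 1)*(b + 3)*(b - 1)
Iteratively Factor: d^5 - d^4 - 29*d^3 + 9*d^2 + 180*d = (d + 3)*(d^4 - 4*d^3 - 17*d^2 + 60*d) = (d - 5)*(d + 3)*(d^3 + d^2 - 12*d) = d*(d - 5)*(d + 3)*(d^2 + d - 12) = d*(d - 5)*(d - 3)*(d + 3)*(d + 4)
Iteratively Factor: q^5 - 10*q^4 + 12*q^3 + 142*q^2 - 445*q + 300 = (q - 5)*(q^4 - 5*q^3 - 13*q^2 + 77*q - 60) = (q - 5)^2*(q^3 - 13*q + 12) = (q - 5)^2*(q - 1)*(q^2 + q - 12) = (q - 5)^2*(q - 1)*(q + 4)*(q - 3)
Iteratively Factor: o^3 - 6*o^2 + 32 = (o - 4)*(o^2 - 2*o - 8) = (o - 4)^2*(o + 2)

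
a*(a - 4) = a^2 - 4*a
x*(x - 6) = x^2 - 6*x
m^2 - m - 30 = (m - 6)*(m + 5)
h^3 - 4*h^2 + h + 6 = (h - 3)*(h - 2)*(h + 1)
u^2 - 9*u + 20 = (u - 5)*(u - 4)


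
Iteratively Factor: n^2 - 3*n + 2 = (n - 1)*(n - 2)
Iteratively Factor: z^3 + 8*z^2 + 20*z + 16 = (z + 2)*(z^2 + 6*z + 8) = (z + 2)*(z + 4)*(z + 2)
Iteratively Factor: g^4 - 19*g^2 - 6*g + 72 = (g + 3)*(g^3 - 3*g^2 - 10*g + 24) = (g + 3)^2*(g^2 - 6*g + 8) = (g - 4)*(g + 3)^2*(g - 2)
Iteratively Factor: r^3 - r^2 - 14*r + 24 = (r - 3)*(r^2 + 2*r - 8) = (r - 3)*(r + 4)*(r - 2)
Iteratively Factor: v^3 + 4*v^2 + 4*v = (v)*(v^2 + 4*v + 4) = v*(v + 2)*(v + 2)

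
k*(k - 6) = k^2 - 6*k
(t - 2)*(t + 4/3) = t^2 - 2*t/3 - 8/3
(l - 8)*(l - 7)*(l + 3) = l^3 - 12*l^2 + 11*l + 168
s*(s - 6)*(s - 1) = s^3 - 7*s^2 + 6*s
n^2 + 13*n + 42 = (n + 6)*(n + 7)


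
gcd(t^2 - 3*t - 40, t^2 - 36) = 1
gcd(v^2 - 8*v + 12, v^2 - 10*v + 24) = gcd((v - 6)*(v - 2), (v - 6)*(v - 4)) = v - 6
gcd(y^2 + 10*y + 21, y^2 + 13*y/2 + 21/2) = y + 3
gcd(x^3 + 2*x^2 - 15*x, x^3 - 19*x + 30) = x^2 + 2*x - 15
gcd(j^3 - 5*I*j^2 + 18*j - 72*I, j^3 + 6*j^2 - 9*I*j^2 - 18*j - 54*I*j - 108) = j^2 - 9*I*j - 18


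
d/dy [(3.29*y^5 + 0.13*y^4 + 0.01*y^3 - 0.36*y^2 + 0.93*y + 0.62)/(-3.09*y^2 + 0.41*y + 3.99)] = (-30.4983*y^6 + 4.5922*y^5 + 65.7645*y^4 + 2.083*y^3 + 2.8458*y^2 + 0.9588*y + 3.4565)/(9.5481*y^4 - 2.5338*y^3 - 24.4901*y^2 + 3.2718*y + 15.9201)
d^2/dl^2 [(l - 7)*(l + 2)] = 2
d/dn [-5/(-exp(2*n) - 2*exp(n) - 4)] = -10*(exp(n) + 1)*exp(n)/(exp(2*n) + 2*exp(n) + 4)^2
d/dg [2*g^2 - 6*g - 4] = 4*g - 6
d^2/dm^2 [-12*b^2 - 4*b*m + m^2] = 2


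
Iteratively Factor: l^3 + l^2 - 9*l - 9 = (l - 3)*(l^2 + 4*l + 3) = (l - 3)*(l + 1)*(l + 3)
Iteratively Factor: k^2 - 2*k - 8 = (k + 2)*(k - 4)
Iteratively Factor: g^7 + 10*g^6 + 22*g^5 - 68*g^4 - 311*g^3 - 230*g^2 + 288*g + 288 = (g - 1)*(g^6 + 11*g^5 + 33*g^4 - 35*g^3 - 346*g^2 - 576*g - 288) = (g - 1)*(g + 2)*(g^5 + 9*g^4 + 15*g^3 - 65*g^2 - 216*g - 144) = (g - 1)*(g + 2)*(g + 4)*(g^4 + 5*g^3 - 5*g^2 - 45*g - 36) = (g - 1)*(g + 2)*(g + 3)*(g + 4)*(g^3 + 2*g^2 - 11*g - 12) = (g - 1)*(g + 2)*(g + 3)*(g + 4)^2*(g^2 - 2*g - 3) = (g - 3)*(g - 1)*(g + 2)*(g + 3)*(g + 4)^2*(g + 1)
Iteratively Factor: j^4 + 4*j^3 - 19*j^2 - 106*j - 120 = (j + 3)*(j^3 + j^2 - 22*j - 40) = (j + 3)*(j + 4)*(j^2 - 3*j - 10) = (j - 5)*(j + 3)*(j + 4)*(j + 2)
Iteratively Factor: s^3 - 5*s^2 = (s - 5)*(s^2) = s*(s - 5)*(s)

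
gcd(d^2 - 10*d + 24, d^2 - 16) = d - 4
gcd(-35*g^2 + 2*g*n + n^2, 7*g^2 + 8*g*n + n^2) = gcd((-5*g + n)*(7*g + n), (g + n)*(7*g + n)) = 7*g + n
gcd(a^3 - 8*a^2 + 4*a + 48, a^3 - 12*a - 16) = a^2 - 2*a - 8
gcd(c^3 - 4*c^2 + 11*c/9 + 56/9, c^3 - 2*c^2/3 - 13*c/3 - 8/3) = c^2 - 5*c/3 - 8/3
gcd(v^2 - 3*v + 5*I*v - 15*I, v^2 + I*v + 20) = v + 5*I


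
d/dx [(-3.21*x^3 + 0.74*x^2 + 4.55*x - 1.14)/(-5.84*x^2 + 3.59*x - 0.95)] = (18.7464*x^4 - 23.0478*x^3 + 38.3771*x^2 - 14.7212*x - 0.229900000000001)/(34.1056*x^4 - 41.9312*x^3 + 23.9841*x^2 - 6.821*x + 0.9025)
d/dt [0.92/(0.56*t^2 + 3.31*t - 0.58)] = (-1.0304*t - 3.0452)/(0.56*t^2 + 3.31*t - 0.58)^2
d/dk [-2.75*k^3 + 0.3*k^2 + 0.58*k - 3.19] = -8.25*k^2 + 0.6*k + 0.58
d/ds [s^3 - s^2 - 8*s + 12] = 3*s^2 - 2*s - 8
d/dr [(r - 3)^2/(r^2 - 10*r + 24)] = 2*(-2*r^2 + 15*r - 27)/(r^4 - 20*r^3 + 148*r^2 - 480*r + 576)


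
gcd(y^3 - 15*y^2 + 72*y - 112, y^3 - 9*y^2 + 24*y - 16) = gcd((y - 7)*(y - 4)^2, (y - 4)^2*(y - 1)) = y^2 - 8*y + 16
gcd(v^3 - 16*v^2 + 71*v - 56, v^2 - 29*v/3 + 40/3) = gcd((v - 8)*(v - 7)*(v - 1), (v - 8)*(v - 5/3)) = v - 8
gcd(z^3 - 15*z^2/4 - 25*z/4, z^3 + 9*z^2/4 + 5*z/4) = z^2 + 5*z/4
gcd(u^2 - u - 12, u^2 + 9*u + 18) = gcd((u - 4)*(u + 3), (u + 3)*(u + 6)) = u + 3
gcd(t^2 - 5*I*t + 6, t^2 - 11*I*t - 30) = t - 6*I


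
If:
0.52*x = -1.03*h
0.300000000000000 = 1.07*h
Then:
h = 0.28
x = -0.56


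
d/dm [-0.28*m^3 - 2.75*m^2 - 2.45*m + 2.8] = -0.84*m^2 - 5.5*m - 2.45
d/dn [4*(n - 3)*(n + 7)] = 8*n + 16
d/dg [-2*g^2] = -4*g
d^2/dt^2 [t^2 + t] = 2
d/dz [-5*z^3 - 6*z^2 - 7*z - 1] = -15*z^2 - 12*z - 7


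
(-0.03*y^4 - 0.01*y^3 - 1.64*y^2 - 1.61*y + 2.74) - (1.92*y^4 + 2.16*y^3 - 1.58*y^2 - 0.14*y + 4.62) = -1.95*y^4 - 2.17*y^3 - 0.0599999999999998*y^2 - 1.47*y - 1.88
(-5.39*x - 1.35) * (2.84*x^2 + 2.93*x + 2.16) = -15.3076*x^3 - 19.6267*x^2 - 15.5979*x - 2.916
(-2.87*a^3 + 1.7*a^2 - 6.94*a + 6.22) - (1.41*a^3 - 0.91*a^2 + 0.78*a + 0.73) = -4.28*a^3 + 2.61*a^2 - 7.72*a + 5.49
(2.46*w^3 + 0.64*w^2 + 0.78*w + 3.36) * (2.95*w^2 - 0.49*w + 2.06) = 7.257*w^5 + 0.6826*w^4 + 7.055*w^3 + 10.8482*w^2 - 0.0395999999999999*w + 6.9216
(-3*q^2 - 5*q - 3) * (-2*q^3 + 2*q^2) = 6*q^5 + 4*q^4 - 4*q^3 - 6*q^2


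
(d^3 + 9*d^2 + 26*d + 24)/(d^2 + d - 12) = (d^2 + 5*d + 6)/(d - 3)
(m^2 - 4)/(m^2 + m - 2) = (m - 2)/(m - 1)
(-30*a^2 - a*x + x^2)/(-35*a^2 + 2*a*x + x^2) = (-30*a^2 - a*x + x^2)/(-35*a^2 + 2*a*x + x^2)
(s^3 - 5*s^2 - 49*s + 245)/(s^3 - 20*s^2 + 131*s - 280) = (s + 7)/(s - 8)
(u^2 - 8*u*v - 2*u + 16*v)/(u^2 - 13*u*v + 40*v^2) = (u - 2)/(u - 5*v)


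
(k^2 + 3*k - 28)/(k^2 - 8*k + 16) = (k + 7)/(k - 4)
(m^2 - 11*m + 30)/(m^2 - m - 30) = (m - 5)/(m + 5)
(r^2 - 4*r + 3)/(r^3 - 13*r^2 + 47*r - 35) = (r - 3)/(r^2 - 12*r + 35)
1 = 1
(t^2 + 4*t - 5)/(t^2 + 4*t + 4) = (t^2 + 4*t - 5)/(t^2 + 4*t + 4)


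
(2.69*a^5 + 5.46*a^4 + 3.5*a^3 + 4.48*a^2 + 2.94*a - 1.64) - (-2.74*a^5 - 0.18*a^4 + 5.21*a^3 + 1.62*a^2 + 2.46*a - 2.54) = 5.43*a^5 + 5.64*a^4 - 1.71*a^3 + 2.86*a^2 + 0.48*a + 0.9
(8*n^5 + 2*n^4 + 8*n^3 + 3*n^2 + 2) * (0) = 0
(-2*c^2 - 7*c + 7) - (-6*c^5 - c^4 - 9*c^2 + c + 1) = 6*c^5 + c^4 + 7*c^2 - 8*c + 6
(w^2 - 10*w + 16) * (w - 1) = w^3 - 11*w^2 + 26*w - 16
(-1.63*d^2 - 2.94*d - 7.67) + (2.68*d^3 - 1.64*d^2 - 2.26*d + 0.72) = 2.68*d^3 - 3.27*d^2 - 5.2*d - 6.95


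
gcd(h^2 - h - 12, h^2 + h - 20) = h - 4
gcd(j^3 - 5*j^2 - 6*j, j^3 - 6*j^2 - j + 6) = j^2 - 5*j - 6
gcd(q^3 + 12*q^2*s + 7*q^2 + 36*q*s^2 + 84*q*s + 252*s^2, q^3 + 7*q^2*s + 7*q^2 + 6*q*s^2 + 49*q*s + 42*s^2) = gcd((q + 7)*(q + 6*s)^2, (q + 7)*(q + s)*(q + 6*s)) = q^2 + 6*q*s + 7*q + 42*s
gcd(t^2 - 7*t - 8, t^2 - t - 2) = t + 1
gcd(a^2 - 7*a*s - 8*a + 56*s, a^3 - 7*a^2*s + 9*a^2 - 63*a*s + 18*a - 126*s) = -a + 7*s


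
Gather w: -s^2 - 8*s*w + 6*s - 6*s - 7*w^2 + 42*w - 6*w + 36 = -s^2 - 7*w^2 + w*(36 - 8*s) + 36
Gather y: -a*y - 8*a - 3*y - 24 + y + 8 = -8*a + y*(-a - 2) - 16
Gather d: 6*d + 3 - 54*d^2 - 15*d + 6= -54*d^2 - 9*d + 9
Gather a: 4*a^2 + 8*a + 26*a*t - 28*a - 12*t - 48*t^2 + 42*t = 4*a^2 + a*(26*t - 20) - 48*t^2 + 30*t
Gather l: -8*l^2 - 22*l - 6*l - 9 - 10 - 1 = -8*l^2 - 28*l - 20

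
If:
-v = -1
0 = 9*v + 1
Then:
No Solution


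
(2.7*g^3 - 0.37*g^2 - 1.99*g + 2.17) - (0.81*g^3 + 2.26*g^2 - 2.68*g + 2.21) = 1.89*g^3 - 2.63*g^2 + 0.69*g - 0.04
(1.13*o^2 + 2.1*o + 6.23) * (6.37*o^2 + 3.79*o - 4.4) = 7.1981*o^4 + 17.6597*o^3 + 42.6721*o^2 + 14.3717*o - 27.412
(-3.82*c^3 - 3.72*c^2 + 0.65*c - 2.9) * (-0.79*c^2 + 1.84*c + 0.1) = 3.0178*c^5 - 4.09*c^4 - 7.7403*c^3 + 3.115*c^2 - 5.271*c - 0.29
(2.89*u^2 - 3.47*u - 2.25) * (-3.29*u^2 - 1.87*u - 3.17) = -9.5081*u^4 + 6.012*u^3 + 4.7301*u^2 + 15.2074*u + 7.1325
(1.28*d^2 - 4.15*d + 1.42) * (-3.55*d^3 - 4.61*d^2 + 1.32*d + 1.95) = -4.544*d^5 + 8.8317*d^4 + 15.7801*d^3 - 9.5282*d^2 - 6.2181*d + 2.769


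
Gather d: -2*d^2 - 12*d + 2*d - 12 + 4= -2*d^2 - 10*d - 8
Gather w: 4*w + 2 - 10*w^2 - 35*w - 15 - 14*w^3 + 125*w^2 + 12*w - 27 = -14*w^3 + 115*w^2 - 19*w - 40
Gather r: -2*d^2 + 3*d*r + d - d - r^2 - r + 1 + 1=-2*d^2 - r^2 + r*(3*d - 1) + 2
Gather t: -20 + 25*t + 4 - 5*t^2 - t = -5*t^2 + 24*t - 16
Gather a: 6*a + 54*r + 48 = 6*a + 54*r + 48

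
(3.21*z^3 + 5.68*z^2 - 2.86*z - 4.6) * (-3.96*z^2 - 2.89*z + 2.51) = -12.7116*z^5 - 31.7697*z^4 + 2.9675*z^3 + 40.7382*z^2 + 6.1154*z - 11.546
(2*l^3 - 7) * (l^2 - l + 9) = 2*l^5 - 2*l^4 + 18*l^3 - 7*l^2 + 7*l - 63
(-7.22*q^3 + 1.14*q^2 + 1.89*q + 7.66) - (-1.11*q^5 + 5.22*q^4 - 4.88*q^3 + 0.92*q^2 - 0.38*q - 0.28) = 1.11*q^5 - 5.22*q^4 - 2.34*q^3 + 0.22*q^2 + 2.27*q + 7.94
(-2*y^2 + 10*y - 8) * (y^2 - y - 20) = -2*y^4 + 12*y^3 + 22*y^2 - 192*y + 160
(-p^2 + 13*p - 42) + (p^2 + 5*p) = 18*p - 42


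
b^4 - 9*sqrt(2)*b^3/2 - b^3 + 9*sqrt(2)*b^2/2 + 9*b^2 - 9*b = b*(b - 1)*(b - 3*sqrt(2))*(b - 3*sqrt(2)/2)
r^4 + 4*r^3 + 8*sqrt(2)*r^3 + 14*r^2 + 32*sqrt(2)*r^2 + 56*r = r*(r + 4)*(r + sqrt(2))*(r + 7*sqrt(2))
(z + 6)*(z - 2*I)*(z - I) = z^3 + 6*z^2 - 3*I*z^2 - 2*z - 18*I*z - 12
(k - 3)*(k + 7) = k^2 + 4*k - 21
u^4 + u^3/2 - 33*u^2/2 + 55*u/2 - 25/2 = (u - 5/2)*(u - 1)^2*(u + 5)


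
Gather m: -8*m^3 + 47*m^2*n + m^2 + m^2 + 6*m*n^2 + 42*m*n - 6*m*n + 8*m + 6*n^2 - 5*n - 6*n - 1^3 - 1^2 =-8*m^3 + m^2*(47*n + 2) + m*(6*n^2 + 36*n + 8) + 6*n^2 - 11*n - 2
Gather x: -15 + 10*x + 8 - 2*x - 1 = 8*x - 8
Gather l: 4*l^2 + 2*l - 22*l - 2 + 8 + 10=4*l^2 - 20*l + 16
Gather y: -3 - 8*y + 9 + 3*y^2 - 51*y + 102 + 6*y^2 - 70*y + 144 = 9*y^2 - 129*y + 252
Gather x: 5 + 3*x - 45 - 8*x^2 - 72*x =-8*x^2 - 69*x - 40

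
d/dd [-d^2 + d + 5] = 1 - 2*d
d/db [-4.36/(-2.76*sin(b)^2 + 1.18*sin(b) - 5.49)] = (5.1448 - 24.0672*sin(b))*cos(b)/(2.76*sin(b)^2 - 1.18*sin(b) + 5.49)^2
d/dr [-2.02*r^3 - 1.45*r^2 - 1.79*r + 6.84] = -6.06*r^2 - 2.9*r - 1.79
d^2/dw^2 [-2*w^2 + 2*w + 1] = -4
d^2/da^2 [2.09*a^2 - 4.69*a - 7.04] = 4.18000000000000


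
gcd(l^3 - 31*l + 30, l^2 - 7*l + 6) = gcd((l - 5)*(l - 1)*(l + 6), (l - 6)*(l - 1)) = l - 1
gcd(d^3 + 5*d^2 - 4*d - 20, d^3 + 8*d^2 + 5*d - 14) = d + 2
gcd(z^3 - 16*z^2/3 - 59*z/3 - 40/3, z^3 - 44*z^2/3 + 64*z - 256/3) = z - 8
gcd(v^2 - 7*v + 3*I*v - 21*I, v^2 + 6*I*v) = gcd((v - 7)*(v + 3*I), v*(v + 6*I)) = 1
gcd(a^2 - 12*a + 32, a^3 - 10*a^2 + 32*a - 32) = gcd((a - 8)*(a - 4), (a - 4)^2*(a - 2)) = a - 4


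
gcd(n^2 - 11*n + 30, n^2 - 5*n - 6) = n - 6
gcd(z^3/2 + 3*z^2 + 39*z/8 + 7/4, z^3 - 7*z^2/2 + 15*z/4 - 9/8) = 1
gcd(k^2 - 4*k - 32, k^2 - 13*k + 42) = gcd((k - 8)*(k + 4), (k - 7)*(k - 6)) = 1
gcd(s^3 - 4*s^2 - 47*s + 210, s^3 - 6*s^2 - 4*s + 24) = s - 6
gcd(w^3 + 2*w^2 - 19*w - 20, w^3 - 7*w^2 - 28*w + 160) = w^2 + w - 20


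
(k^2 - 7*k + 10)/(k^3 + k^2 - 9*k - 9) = (k^2 - 7*k + 10)/(k^3 + k^2 - 9*k - 9)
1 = 1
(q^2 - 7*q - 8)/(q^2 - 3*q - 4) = (q - 8)/(q - 4)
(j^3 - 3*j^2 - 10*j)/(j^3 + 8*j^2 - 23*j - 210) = j*(j + 2)/(j^2 + 13*j + 42)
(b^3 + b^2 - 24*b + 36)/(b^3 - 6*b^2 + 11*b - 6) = (b + 6)/(b - 1)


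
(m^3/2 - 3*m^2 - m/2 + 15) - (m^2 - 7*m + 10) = m^3/2 - 4*m^2 + 13*m/2 + 5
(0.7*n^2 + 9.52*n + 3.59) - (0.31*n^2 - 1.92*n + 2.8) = 0.39*n^2 + 11.44*n + 0.79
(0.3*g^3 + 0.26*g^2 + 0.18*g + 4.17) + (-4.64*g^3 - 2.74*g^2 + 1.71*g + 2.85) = -4.34*g^3 - 2.48*g^2 + 1.89*g + 7.02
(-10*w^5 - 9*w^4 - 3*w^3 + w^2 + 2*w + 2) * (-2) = 20*w^5 + 18*w^4 + 6*w^3 - 2*w^2 - 4*w - 4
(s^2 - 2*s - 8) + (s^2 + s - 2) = 2*s^2 - s - 10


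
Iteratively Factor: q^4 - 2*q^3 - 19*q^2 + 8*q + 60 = (q + 2)*(q^3 - 4*q^2 - 11*q + 30) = (q - 5)*(q + 2)*(q^2 + q - 6) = (q - 5)*(q - 2)*(q + 2)*(q + 3)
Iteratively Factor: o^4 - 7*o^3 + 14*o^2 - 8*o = (o)*(o^3 - 7*o^2 + 14*o - 8) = o*(o - 2)*(o^2 - 5*o + 4) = o*(o - 4)*(o - 2)*(o - 1)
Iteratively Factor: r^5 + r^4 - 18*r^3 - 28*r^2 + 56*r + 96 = (r - 4)*(r^4 + 5*r^3 + 2*r^2 - 20*r - 24) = (r - 4)*(r - 2)*(r^3 + 7*r^2 + 16*r + 12) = (r - 4)*(r - 2)*(r + 2)*(r^2 + 5*r + 6) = (r - 4)*(r - 2)*(r + 2)^2*(r + 3)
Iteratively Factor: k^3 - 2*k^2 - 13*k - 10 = (k + 2)*(k^2 - 4*k - 5) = (k + 1)*(k + 2)*(k - 5)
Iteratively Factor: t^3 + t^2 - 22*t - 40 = (t - 5)*(t^2 + 6*t + 8) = (t - 5)*(t + 4)*(t + 2)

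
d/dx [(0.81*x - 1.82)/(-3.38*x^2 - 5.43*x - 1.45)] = (2.7378*x^2 - 12.3032*x - 11.0571)/(11.4244*x^4 + 36.7068*x^3 + 39.2869*x^2 + 15.747*x + 2.1025)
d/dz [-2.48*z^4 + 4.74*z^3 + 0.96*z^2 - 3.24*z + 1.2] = -9.92*z^3 + 14.22*z^2 + 1.92*z - 3.24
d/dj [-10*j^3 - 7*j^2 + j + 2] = -30*j^2 - 14*j + 1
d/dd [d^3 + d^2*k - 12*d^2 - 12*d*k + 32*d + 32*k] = 3*d^2 + 2*d*k - 24*d - 12*k + 32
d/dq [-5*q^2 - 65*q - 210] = -10*q - 65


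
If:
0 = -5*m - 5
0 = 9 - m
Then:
No Solution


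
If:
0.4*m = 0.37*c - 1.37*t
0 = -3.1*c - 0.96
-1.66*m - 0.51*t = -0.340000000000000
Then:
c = -0.31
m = 0.25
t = -0.16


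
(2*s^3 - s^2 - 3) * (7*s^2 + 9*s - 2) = 14*s^5 + 11*s^4 - 13*s^3 - 19*s^2 - 27*s + 6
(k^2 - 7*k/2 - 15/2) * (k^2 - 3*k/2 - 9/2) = k^4 - 5*k^3 - 27*k^2/4 + 27*k + 135/4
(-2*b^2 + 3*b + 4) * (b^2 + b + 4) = -2*b^4 + b^3 - b^2 + 16*b + 16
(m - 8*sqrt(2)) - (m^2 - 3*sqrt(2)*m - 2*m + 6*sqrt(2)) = -m^2 + 3*m + 3*sqrt(2)*m - 14*sqrt(2)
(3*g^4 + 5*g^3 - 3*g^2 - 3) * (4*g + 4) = 12*g^5 + 32*g^4 + 8*g^3 - 12*g^2 - 12*g - 12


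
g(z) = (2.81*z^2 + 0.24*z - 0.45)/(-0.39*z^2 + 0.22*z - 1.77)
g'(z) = (0.78*z - 0.22)*(2.81*z^2 + 0.24*z - 0.45)/(-0.39*z^2 + 0.22*z - 1.77)^2 + (5.62*z + 0.24)/(-0.39*z^2 + 0.22*z - 1.77)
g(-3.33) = -4.38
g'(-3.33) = 0.90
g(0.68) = -0.56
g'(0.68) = -2.16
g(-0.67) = -0.31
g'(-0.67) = 1.57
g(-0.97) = -0.83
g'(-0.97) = 1.87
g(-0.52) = -0.09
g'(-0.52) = 1.32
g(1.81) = -3.47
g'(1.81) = -2.37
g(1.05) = -1.47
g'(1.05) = -2.67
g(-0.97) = -0.83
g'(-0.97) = 1.87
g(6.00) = -7.05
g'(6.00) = -0.17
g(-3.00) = -4.06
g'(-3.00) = 1.05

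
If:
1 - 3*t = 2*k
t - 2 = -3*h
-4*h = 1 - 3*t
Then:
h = 5/13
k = -10/13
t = 11/13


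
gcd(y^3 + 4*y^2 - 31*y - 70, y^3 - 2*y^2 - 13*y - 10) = y^2 - 3*y - 10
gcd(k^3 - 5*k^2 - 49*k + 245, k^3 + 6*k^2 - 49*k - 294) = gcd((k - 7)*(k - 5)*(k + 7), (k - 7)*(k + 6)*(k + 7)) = k^2 - 49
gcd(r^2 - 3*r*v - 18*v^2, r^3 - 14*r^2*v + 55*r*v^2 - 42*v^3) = r - 6*v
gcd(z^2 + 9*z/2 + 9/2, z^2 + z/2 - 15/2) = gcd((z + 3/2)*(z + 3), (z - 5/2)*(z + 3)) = z + 3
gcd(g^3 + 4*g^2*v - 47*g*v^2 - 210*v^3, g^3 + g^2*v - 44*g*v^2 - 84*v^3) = -g^2 + g*v + 42*v^2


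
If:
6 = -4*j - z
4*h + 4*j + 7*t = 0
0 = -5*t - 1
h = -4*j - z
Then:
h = 6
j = -113/20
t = -1/5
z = 83/5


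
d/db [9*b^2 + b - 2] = 18*b + 1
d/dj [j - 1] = 1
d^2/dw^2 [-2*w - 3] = 0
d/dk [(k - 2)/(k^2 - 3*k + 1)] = (k^2 - 3*k - (k - 2)*(2*k - 3) + 1)/(k^2 - 3*k + 1)^2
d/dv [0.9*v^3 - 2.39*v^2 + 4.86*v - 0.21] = 2.7*v^2 - 4.78*v + 4.86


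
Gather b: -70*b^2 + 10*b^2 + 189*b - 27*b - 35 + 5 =-60*b^2 + 162*b - 30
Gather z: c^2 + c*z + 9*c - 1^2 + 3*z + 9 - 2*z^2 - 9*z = c^2 + 9*c - 2*z^2 + z*(c - 6) + 8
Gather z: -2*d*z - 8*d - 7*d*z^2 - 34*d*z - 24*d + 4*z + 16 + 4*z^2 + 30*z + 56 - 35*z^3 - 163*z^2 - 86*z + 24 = -32*d - 35*z^3 + z^2*(-7*d - 159) + z*(-36*d - 52) + 96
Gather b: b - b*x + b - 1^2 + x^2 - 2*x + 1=b*(2 - x) + x^2 - 2*x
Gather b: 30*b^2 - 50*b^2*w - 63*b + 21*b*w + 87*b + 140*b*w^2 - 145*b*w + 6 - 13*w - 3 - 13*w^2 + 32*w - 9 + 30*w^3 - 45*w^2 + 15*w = b^2*(30 - 50*w) + b*(140*w^2 - 124*w + 24) + 30*w^3 - 58*w^2 + 34*w - 6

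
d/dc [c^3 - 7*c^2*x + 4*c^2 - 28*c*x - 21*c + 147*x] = 3*c^2 - 14*c*x + 8*c - 28*x - 21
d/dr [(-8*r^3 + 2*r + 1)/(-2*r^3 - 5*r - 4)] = (88*r^3 + 102*r^2 - 3)/(4*r^6 + 20*r^4 + 16*r^3 + 25*r^2 + 40*r + 16)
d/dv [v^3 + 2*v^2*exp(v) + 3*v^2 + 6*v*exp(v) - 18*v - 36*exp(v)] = 2*v^2*exp(v) + 3*v^2 + 10*v*exp(v) + 6*v - 30*exp(v) - 18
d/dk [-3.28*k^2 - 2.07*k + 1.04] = -6.56*k - 2.07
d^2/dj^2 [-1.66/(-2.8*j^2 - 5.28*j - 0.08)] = (-26.0288*j^2 - 49.08288*j + 1.66*(5.6*j + 5.28)*(11.2*j + 10.56) - 0.74368)/(2.8*j^2 + 5.28*j + 0.08)^3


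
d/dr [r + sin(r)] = cos(r) + 1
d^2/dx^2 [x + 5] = 0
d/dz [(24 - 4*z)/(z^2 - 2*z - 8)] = 4*(-z^2 + 2*z + 2*(z - 6)*(z - 1) + 8)/(-z^2 + 2*z + 8)^2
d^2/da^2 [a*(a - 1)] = 2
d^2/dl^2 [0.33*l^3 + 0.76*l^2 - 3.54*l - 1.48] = 1.98*l + 1.52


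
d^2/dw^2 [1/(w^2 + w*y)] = 2*(-w*(w + y) + (2*w + y)^2)/(w^3*(w + y)^3)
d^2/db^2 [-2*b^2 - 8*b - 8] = -4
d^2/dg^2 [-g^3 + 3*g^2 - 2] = 6 - 6*g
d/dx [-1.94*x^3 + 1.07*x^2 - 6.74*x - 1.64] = -5.82*x^2 + 2.14*x - 6.74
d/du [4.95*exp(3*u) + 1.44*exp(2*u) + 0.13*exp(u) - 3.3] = (14.85*exp(2*u) + 2.88*exp(u) + 0.13)*exp(u)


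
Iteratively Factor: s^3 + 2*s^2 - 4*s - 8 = (s + 2)*(s^2 - 4) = (s - 2)*(s + 2)*(s + 2)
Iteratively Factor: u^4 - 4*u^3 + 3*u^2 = (u)*(u^3 - 4*u^2 + 3*u) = u^2*(u^2 - 4*u + 3) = u^2*(u - 1)*(u - 3)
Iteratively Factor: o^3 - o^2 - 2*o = (o - 2)*(o^2 + o) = (o - 2)*(o + 1)*(o)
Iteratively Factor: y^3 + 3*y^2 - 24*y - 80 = (y + 4)*(y^2 - y - 20) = (y - 5)*(y + 4)*(y + 4)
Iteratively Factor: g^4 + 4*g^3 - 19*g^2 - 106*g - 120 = (g + 4)*(g^3 - 19*g - 30) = (g + 3)*(g + 4)*(g^2 - 3*g - 10) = (g - 5)*(g + 3)*(g + 4)*(g + 2)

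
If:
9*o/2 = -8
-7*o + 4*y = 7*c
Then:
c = 4*y/7 + 16/9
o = -16/9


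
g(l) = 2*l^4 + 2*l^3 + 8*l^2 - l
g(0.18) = 0.09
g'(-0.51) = -8.66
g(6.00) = 3306.00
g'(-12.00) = -13153.00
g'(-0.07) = -2.09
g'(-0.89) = -16.13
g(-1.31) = 16.43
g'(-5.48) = -1225.03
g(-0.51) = 2.46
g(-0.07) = 0.11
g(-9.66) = 16368.93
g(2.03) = 81.63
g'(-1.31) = -29.65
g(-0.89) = 7.07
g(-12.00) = 39180.00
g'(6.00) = 2039.00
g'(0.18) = 2.12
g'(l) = 8*l^3 + 6*l^2 + 16*l - 1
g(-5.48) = 1720.24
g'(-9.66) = -6807.10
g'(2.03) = 123.13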